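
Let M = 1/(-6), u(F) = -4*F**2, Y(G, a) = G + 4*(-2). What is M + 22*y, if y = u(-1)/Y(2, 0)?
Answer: 29/2 ≈ 14.500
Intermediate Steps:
Y(G, a) = -8 + G (Y(G, a) = G - 8 = -8 + G)
y = 2/3 (y = (-4*(-1)**2)/(-8 + 2) = -4*1/(-6) = -4*(-1/6) = 2/3 ≈ 0.66667)
M = -1/6 ≈ -0.16667
M + 22*y = -1/6 + 22*(2/3) = -1/6 + 44/3 = 29/2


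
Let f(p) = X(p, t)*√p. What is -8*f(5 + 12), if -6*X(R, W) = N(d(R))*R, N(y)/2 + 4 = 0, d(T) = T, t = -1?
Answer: -544*√17/3 ≈ -747.66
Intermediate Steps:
N(y) = -8 (N(y) = -8 + 2*0 = -8 + 0 = -8)
X(R, W) = 4*R/3 (X(R, W) = -(-4)*R/3 = 4*R/3)
f(p) = 4*p^(3/2)/3 (f(p) = (4*p/3)*√p = 4*p^(3/2)/3)
-8*f(5 + 12) = -32*(5 + 12)^(3/2)/3 = -32*17^(3/2)/3 = -32*17*√17/3 = -544*√17/3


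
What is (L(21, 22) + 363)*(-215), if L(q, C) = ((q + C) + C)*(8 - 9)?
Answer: -64070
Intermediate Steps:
L(q, C) = -q - 2*C (L(q, C) = ((C + q) + C)*(-1) = (q + 2*C)*(-1) = -q - 2*C)
(L(21, 22) + 363)*(-215) = ((-1*21 - 2*22) + 363)*(-215) = ((-21 - 44) + 363)*(-215) = (-65 + 363)*(-215) = 298*(-215) = -64070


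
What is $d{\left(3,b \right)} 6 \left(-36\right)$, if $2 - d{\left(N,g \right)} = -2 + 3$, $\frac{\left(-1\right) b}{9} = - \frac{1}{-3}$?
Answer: $-216$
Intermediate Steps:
$b = -3$ ($b = - 9 \left(- \frac{1}{-3}\right) = - 9 \left(\left(-1\right) \left(- \frac{1}{3}\right)\right) = \left(-9\right) \frac{1}{3} = -3$)
$d{\left(N,g \right)} = 1$ ($d{\left(N,g \right)} = 2 - \left(-2 + 3\right) = 2 - 1 = 1$)
$d{\left(3,b \right)} 6 \left(-36\right) = 1 \cdot 6 \left(-36\right) = 6 \left(-36\right) = -216$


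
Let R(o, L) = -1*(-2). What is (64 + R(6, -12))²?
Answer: 4356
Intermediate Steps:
R(o, L) = 2
(64 + R(6, -12))² = (64 + 2)² = 66² = 4356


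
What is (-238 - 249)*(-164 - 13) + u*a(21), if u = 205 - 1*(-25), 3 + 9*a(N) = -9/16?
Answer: 2066591/24 ≈ 86108.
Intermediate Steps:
a(N) = -19/48 (a(N) = -⅓ + (-9/16)/9 = -⅓ + (-9*1/16)/9 = -⅓ + (⅑)*(-9/16) = -⅓ - 1/16 = -19/48)
u = 230 (u = 205 + 25 = 230)
(-238 - 249)*(-164 - 13) + u*a(21) = (-238 - 249)*(-164 - 13) + 230*(-19/48) = -487*(-177) - 2185/24 = 86199 - 2185/24 = 2066591/24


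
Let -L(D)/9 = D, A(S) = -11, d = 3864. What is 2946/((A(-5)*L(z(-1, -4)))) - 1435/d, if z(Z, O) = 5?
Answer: 56471/10120 ≈ 5.5801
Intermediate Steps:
L(D) = -9*D
2946/((A(-5)*L(z(-1, -4)))) - 1435/d = 2946/((-(-99)*5)) - 1435/3864 = 2946/((-11*(-45))) - 1435*1/3864 = 2946/495 - 205/552 = 2946*(1/495) - 205/552 = 982/165 - 205/552 = 56471/10120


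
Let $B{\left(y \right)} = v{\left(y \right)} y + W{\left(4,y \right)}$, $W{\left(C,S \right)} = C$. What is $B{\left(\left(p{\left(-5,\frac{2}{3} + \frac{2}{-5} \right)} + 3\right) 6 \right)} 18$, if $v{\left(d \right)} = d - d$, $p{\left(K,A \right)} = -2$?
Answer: $72$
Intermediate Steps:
$v{\left(d \right)} = 0$
$B{\left(y \right)} = 4$ ($B{\left(y \right)} = 0 y + 4 = 0 + 4 = 4$)
$B{\left(\left(p{\left(-5,\frac{2}{3} + \frac{2}{-5} \right)} + 3\right) 6 \right)} 18 = 4 \cdot 18 = 72$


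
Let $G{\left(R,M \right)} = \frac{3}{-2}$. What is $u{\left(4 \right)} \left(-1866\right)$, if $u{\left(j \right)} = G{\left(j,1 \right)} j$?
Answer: $11196$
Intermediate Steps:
$G{\left(R,M \right)} = - \frac{3}{2}$ ($G{\left(R,M \right)} = 3 \left(- \frac{1}{2}\right) = - \frac{3}{2}$)
$u{\left(j \right)} = - \frac{3 j}{2}$
$u{\left(4 \right)} \left(-1866\right) = \left(- \frac{3}{2}\right) 4 \left(-1866\right) = \left(-6\right) \left(-1866\right) = 11196$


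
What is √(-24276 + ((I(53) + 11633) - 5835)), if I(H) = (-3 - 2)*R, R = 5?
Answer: I*√18503 ≈ 136.03*I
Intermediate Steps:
I(H) = -25 (I(H) = (-3 - 2)*5 = -5*5 = -25)
√(-24276 + ((I(53) + 11633) - 5835)) = √(-24276 + ((-25 + 11633) - 5835)) = √(-24276 + (11608 - 5835)) = √(-24276 + 5773) = √(-18503) = I*√18503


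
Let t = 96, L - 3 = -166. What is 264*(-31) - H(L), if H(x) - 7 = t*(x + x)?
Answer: 23105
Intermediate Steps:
L = -163 (L = 3 - 166 = -163)
H(x) = 7 + 192*x (H(x) = 7 + 96*(x + x) = 7 + 96*(2*x) = 7 + 192*x)
264*(-31) - H(L) = 264*(-31) - (7 + 192*(-163)) = -8184 - (7 - 31296) = -8184 - 1*(-31289) = -8184 + 31289 = 23105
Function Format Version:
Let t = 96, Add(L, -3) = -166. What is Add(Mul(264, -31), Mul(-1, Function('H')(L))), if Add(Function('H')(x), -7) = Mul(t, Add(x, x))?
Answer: 23105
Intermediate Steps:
L = -163 (L = Add(3, -166) = -163)
Function('H')(x) = Add(7, Mul(192, x)) (Function('H')(x) = Add(7, Mul(96, Add(x, x))) = Add(7, Mul(96, Mul(2, x))) = Add(7, Mul(192, x)))
Add(Mul(264, -31), Mul(-1, Function('H')(L))) = Add(Mul(264, -31), Mul(-1, Add(7, Mul(192, -163)))) = Add(-8184, Mul(-1, Add(7, -31296))) = Add(-8184, Mul(-1, -31289)) = Add(-8184, 31289) = 23105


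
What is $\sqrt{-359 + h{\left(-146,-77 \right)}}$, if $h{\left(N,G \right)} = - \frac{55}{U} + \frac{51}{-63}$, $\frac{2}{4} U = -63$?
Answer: $\frac{i \sqrt{633934}}{42} \approx 18.957 i$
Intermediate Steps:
$U = -126$ ($U = 2 \left(-63\right) = -126$)
$h{\left(N,G \right)} = - \frac{47}{126}$ ($h{\left(N,G \right)} = - \frac{55}{-126} + \frac{51}{-63} = \left(-55\right) \left(- \frac{1}{126}\right) + 51 \left(- \frac{1}{63}\right) = \frac{55}{126} - \frac{17}{21} = - \frac{47}{126}$)
$\sqrt{-359 + h{\left(-146,-77 \right)}} = \sqrt{-359 - \frac{47}{126}} = \sqrt{- \frac{45281}{126}} = \frac{i \sqrt{633934}}{42}$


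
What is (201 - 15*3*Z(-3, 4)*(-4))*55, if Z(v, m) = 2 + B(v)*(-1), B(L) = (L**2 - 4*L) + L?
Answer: -147345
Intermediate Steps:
B(L) = L**2 - 3*L
Z(v, m) = 2 - v*(-3 + v) (Z(v, m) = 2 + (v*(-3 + v))*(-1) = 2 - v*(-3 + v))
(201 - 15*3*Z(-3, 4)*(-4))*55 = (201 - 15*3*(2 - 1*(-3)*(-3 - 3))*(-4))*55 = (201 - 15*3*(2 - 1*(-3)*(-6))*(-4))*55 = (201 - 15*3*(2 - 18)*(-4))*55 = (201 - 15*3*(-16)*(-4))*55 = (201 - (-720)*(-4))*55 = (201 - 15*192)*55 = (201 - 2880)*55 = -2679*55 = -147345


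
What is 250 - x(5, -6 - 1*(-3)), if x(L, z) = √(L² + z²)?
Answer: 250 - √34 ≈ 244.17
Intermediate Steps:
250 - x(5, -6 - 1*(-3)) = 250 - √(5² + (-6 - 1*(-3))²) = 250 - √(25 + (-6 + 3)²) = 250 - √(25 + (-3)²) = 250 - √(25 + 9) = 250 - √34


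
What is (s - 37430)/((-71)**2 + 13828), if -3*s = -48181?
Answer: -64109/56607 ≈ -1.1325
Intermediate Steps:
s = 48181/3 (s = -1/3*(-48181) = 48181/3 ≈ 16060.)
(s - 37430)/((-71)**2 + 13828) = (48181/3 - 37430)/((-71)**2 + 13828) = -64109/(3*(5041 + 13828)) = -64109/3/18869 = -64109/3*1/18869 = -64109/56607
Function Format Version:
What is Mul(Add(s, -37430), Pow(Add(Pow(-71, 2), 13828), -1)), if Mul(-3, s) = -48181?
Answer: Rational(-64109, 56607) ≈ -1.1325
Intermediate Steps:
s = Rational(48181, 3) (s = Mul(Rational(-1, 3), -48181) = Rational(48181, 3) ≈ 16060.)
Mul(Add(s, -37430), Pow(Add(Pow(-71, 2), 13828), -1)) = Mul(Add(Rational(48181, 3), -37430), Pow(Add(Pow(-71, 2), 13828), -1)) = Mul(Rational(-64109, 3), Pow(Add(5041, 13828), -1)) = Mul(Rational(-64109, 3), Pow(18869, -1)) = Mul(Rational(-64109, 3), Rational(1, 18869)) = Rational(-64109, 56607)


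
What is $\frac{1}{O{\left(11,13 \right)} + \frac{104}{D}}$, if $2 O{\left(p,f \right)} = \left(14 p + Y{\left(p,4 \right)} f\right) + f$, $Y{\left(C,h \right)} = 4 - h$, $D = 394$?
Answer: $\frac{394}{33003} \approx 0.011938$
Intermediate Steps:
$O{\left(p,f \right)} = \frac{f}{2} + 7 p$ ($O{\left(p,f \right)} = \frac{\left(14 p + \left(4 - 4\right) f\right) + f}{2} = \frac{\left(14 p + 0 f\right) + f}{2} = \frac{\left(14 p + 0\right) + f}{2} = \frac{14 p + f}{2} = \frac{f + 14 p}{2} = \frac{f}{2} + 7 p$)
$\frac{1}{O{\left(11,13 \right)} + \frac{104}{D}} = \frac{1}{\left(\frac{1}{2} \cdot 13 + 7 \cdot 11\right) + \frac{104}{394}} = \frac{1}{\left(\frac{13}{2} + 77\right) + 104 \cdot \frac{1}{394}} = \frac{1}{\frac{167}{2} + \frac{52}{197}} = \frac{1}{\frac{33003}{394}} = \frac{394}{33003}$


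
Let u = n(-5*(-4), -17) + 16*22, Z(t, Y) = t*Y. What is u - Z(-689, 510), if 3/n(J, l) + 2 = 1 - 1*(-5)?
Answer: 1406971/4 ≈ 3.5174e+5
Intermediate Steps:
n(J, l) = 3/4 (n(J, l) = 3/(-2 + (1 - 1*(-5))) = 3/(-2 + (1 + 5)) = 3/(-2 + 6) = 3/4)
Z(t, Y) = Y*t
u = 1411/4 (u = 3/4 + 16*22 = 3/4 + 352 = 1411/4 ≈ 352.75)
u - Z(-689, 510) = 1411/4 - 510*(-689) = 1411/4 - 1*(-351390) = 1411/4 + 351390 = 1406971/4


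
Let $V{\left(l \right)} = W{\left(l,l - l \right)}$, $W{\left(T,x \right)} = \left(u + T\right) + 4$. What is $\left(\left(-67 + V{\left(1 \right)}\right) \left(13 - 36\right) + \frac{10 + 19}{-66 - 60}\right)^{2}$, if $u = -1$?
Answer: $\frac{33322677025}{15876} \approx 2.0989 \cdot 10^{6}$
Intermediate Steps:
$W{\left(T,x \right)} = 3 + T$ ($W{\left(T,x \right)} = \left(-1 + T\right) + 4 = 3 + T$)
$V{\left(l \right)} = 3 + l$
$\left(\left(-67 + V{\left(1 \right)}\right) \left(13 - 36\right) + \frac{10 + 19}{-66 - 60}\right)^{2} = \left(\left(-67 + \left(3 + 1\right)\right) \left(13 - 36\right) + \frac{10 + 19}{-66 - 60}\right)^{2} = \left(\left(-67 + 4\right) \left(-23\right) + \frac{29}{-126}\right)^{2} = \left(\left(-63\right) \left(-23\right) + 29 \left(- \frac{1}{126}\right)\right)^{2} = \left(1449 - \frac{29}{126}\right)^{2} = \left(\frac{182545}{126}\right)^{2} = \frac{33322677025}{15876}$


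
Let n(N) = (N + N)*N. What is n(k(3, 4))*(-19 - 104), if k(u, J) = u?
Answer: -2214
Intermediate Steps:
n(N) = 2*N² (n(N) = (2*N)*N = 2*N²)
n(k(3, 4))*(-19 - 104) = (2*3²)*(-19 - 104) = (2*9)*(-123) = 18*(-123) = -2214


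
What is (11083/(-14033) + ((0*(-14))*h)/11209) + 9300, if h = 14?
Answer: 130495817/14033 ≈ 9299.2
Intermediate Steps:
(11083/(-14033) + ((0*(-14))*h)/11209) + 9300 = (11083/(-14033) + ((0*(-14))*14)/11209) + 9300 = (11083*(-1/14033) + (0*14)*(1/11209)) + 9300 = (-11083/14033 + 0*(1/11209)) + 9300 = (-11083/14033 + 0) + 9300 = -11083/14033 + 9300 = 130495817/14033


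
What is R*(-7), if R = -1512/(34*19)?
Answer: 5292/323 ≈ 16.384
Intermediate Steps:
R = -756/323 (R = -1512/646 = -1512*1/646 = -756/323 ≈ -2.3406)
R*(-7) = -756/323*(-7) = 5292/323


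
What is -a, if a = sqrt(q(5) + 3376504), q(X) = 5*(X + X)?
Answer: -sqrt(3376554) ≈ -1837.5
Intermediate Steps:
q(X) = 10*X (q(X) = 5*(2*X) = 10*X)
a = sqrt(3376554) (a = sqrt(10*5 + 3376504) = sqrt(50 + 3376504) = sqrt(3376554) ≈ 1837.5)
-a = -sqrt(3376554)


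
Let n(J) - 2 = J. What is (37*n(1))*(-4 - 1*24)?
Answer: -3108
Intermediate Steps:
n(J) = 2 + J
(37*n(1))*(-4 - 1*24) = (37*(2 + 1))*(-4 - 1*24) = (37*3)*(-4 - 24) = 111*(-28) = -3108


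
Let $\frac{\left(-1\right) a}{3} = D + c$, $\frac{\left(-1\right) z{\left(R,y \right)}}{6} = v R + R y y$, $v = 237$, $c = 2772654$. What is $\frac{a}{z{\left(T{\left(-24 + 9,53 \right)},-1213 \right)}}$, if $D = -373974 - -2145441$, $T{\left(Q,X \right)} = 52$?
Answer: $\frac{4544121}{153047024} \approx 0.029691$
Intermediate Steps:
$D = 1771467$ ($D = -373974 + 2145441 = 1771467$)
$z{\left(R,y \right)} = - 1422 R - 6 R y^{2}$ ($z{\left(R,y \right)} = - 6 \left(237 R + R y y\right) = - 6 \left(237 R + R y^{2}\right) = - 1422 R - 6 R y^{2}$)
$a = -13632363$ ($a = - 3 \left(1771467 + 2772654\right) = \left(-3\right) 4544121 = -13632363$)
$\frac{a}{z{\left(T{\left(-24 + 9,53 \right)},-1213 \right)}} = - \frac{13632363}{\left(-6\right) 52 \left(237 + \left(-1213\right)^{2}\right)} = - \frac{13632363}{\left(-6\right) 52 \left(237 + 1471369\right)} = - \frac{13632363}{\left(-6\right) 52 \cdot 1471606} = - \frac{13632363}{-459141072} = \left(-13632363\right) \left(- \frac{1}{459141072}\right) = \frac{4544121}{153047024}$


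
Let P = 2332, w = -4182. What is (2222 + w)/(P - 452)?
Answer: -49/47 ≈ -1.0426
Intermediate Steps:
(2222 + w)/(P - 452) = (2222 - 4182)/(2332 - 452) = -1960/1880 = -1960*1/1880 = -49/47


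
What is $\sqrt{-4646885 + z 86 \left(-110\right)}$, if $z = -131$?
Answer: $15 i \sqrt{15145} \approx 1846.0 i$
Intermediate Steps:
$\sqrt{-4646885 + z 86 \left(-110\right)} = \sqrt{-4646885 + \left(-131\right) 86 \left(-110\right)} = \sqrt{-4646885 - -1239260} = \sqrt{-4646885 + 1239260} = \sqrt{-3407625} = 15 i \sqrt{15145}$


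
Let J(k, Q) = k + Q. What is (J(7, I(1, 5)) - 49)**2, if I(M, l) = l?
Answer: 1369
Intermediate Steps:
J(k, Q) = Q + k
(J(7, I(1, 5)) - 49)**2 = ((5 + 7) - 49)**2 = (12 - 49)**2 = (-37)**2 = 1369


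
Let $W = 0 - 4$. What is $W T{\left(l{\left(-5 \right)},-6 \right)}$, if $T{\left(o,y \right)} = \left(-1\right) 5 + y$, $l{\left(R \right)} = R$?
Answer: $44$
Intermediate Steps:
$W = -4$ ($W = 0 - 4 = -4$)
$T{\left(o,y \right)} = -5 + y$
$W T{\left(l{\left(-5 \right)},-6 \right)} = - 4 \left(-5 - 6\right) = \left(-4\right) \left(-11\right) = 44$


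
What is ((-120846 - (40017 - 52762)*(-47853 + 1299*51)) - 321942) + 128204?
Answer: 234142436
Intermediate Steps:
((-120846 - (40017 - 52762)*(-47853 + 1299*51)) - 321942) + 128204 = ((-120846 - (-12745)*(-47853 + 66249)) - 321942) + 128204 = ((-120846 - (-12745)*18396) - 321942) + 128204 = ((-120846 - 1*(-234457020)) - 321942) + 128204 = ((-120846 + 234457020) - 321942) + 128204 = (234336174 - 321942) + 128204 = 234014232 + 128204 = 234142436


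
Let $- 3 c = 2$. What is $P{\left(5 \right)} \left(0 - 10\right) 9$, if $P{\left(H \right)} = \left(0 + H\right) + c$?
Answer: $-390$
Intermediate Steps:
$c = - \frac{2}{3}$ ($c = \left(- \frac{1}{3}\right) 2 = - \frac{2}{3} \approx -0.66667$)
$P{\left(H \right)} = - \frac{2}{3} + H$ ($P{\left(H \right)} = \left(0 + H\right) - \frac{2}{3} = H - \frac{2}{3} = - \frac{2}{3} + H$)
$P{\left(5 \right)} \left(0 - 10\right) 9 = \left(- \frac{2}{3} + 5\right) \left(0 - 10\right) 9 = \frac{13 \left(\left(-10\right) 9\right)}{3} = \frac{13}{3} \left(-90\right) = -390$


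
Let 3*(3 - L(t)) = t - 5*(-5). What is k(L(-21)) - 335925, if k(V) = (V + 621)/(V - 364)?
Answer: -365152343/1087 ≈ -3.3593e+5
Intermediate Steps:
L(t) = -16/3 - t/3 (L(t) = 3 - (t - 5*(-5))/3 = 3 - (t + 25)/3 = 3 - (25 + t)/3 = 3 + (-25/3 - t/3) = -16/3 - t/3)
k(V) = (621 + V)/(-364 + V)
k(L(-21)) - 335925 = (621 + (-16/3 - ⅓*(-21)))/(-364 + (-16/3 - ⅓*(-21))) - 335925 = (621 + (-16/3 + 7))/(-364 + (-16/3 + 7)) - 335925 = (621 + 5/3)/(-364 + 5/3) - 335925 = (1868/3)/(-1087/3) - 335925 = -3/1087*1868/3 - 335925 = -1868/1087 - 335925 = -365152343/1087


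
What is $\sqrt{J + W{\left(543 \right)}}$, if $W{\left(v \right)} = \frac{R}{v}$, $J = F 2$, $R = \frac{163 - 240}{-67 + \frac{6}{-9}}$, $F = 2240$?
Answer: $\frac{\sqrt{123433022219}}{5249} \approx 66.933$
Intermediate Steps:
$R = \frac{33}{29}$ ($R = - \frac{77}{-67 + 6 \left(- \frac{1}{9}\right)} = - \frac{77}{-67 - \frac{2}{3}} = - \frac{77}{- \frac{203}{3}} = \left(-77\right) \left(- \frac{3}{203}\right) = \frac{33}{29} \approx 1.1379$)
$J = 4480$ ($J = 2240 \cdot 2 = 4480$)
$W{\left(v \right)} = \frac{33}{29 v}$
$\sqrt{J + W{\left(543 \right)}} = \sqrt{4480 + \frac{33}{29 \cdot 543}} = \sqrt{4480 + \frac{33}{29} \cdot \frac{1}{543}} = \sqrt{4480 + \frac{11}{5249}} = \sqrt{\frac{23515531}{5249}} = \frac{\sqrt{123433022219}}{5249}$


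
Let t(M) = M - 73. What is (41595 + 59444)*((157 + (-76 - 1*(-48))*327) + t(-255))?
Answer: -942390753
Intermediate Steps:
t(M) = -73 + M
(41595 + 59444)*((157 + (-76 - 1*(-48))*327) + t(-255)) = (41595 + 59444)*((157 + (-76 - 1*(-48))*327) + (-73 - 255)) = 101039*((157 + (-76 + 48)*327) - 328) = 101039*((157 - 28*327) - 328) = 101039*((157 - 9156) - 328) = 101039*(-8999 - 328) = 101039*(-9327) = -942390753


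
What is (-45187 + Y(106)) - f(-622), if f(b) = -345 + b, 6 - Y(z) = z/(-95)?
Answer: -4200224/95 ≈ -44213.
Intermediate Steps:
Y(z) = 6 + z/95 (Y(z) = 6 - z/(-95) = 6 - z*(-1)/95 = 6 - (-1)*z/95 = 6 + z/95)
(-45187 + Y(106)) - f(-622) = (-45187 + (6 + (1/95)*106)) - (-345 - 622) = (-45187 + (6 + 106/95)) - 1*(-967) = (-45187 + 676/95) + 967 = -4292089/95 + 967 = -4200224/95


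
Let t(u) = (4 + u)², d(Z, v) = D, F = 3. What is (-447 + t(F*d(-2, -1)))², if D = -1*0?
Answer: 185761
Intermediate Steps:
D = 0
d(Z, v) = 0
(-447 + t(F*d(-2, -1)))² = (-447 + (4 + 3*0)²)² = (-447 + (4 + 0)²)² = (-447 + 4²)² = (-447 + 16)² = (-431)² = 185761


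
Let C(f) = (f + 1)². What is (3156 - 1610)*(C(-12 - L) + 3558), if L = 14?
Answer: 6466918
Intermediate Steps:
C(f) = (1 + f)²
(3156 - 1610)*(C(-12 - L) + 3558) = (3156 - 1610)*((1 + (-12 - 1*14))² + 3558) = 1546*((1 + (-12 - 14))² + 3558) = 1546*((1 - 26)² + 3558) = 1546*((-25)² + 3558) = 1546*(625 + 3558) = 1546*4183 = 6466918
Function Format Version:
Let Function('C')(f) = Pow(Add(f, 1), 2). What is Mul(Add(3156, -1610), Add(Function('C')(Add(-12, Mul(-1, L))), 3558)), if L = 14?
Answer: 6466918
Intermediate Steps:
Function('C')(f) = Pow(Add(1, f), 2)
Mul(Add(3156, -1610), Add(Function('C')(Add(-12, Mul(-1, L))), 3558)) = Mul(Add(3156, -1610), Add(Pow(Add(1, Add(-12, Mul(-1, 14))), 2), 3558)) = Mul(1546, Add(Pow(Add(1, Add(-12, -14)), 2), 3558)) = Mul(1546, Add(Pow(Add(1, -26), 2), 3558)) = Mul(1546, Add(Pow(-25, 2), 3558)) = Mul(1546, Add(625, 3558)) = Mul(1546, 4183) = 6466918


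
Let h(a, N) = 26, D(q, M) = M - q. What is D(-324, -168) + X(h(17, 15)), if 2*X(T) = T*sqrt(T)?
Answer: 156 + 13*sqrt(26) ≈ 222.29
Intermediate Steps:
X(T) = T**(3/2)/2 (X(T) = (T*sqrt(T))/2 = T**(3/2)/2)
D(-324, -168) + X(h(17, 15)) = (-168 - 1*(-324)) + 26**(3/2)/2 = (-168 + 324) + (26*sqrt(26))/2 = 156 + 13*sqrt(26)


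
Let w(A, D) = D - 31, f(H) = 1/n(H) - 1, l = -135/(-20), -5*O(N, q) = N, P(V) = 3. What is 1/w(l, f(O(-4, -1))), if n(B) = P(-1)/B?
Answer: -15/476 ≈ -0.031513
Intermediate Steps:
O(N, q) = -N/5
l = 27/4 (l = -135*(-1/20) = 27/4 ≈ 6.7500)
n(B) = 3/B
f(H) = -1 + H/3 (f(H) = 1/(3/H) - 1 = H/3 - 1 = -1 + H/3)
w(A, D) = -31 + D
1/w(l, f(O(-4, -1))) = 1/(-31 + (-1 + (-⅕*(-4))/3)) = 1/(-31 + (-1 + (⅓)*(⅘))) = 1/(-31 + (-1 + 4/15)) = 1/(-31 - 11/15) = 1/(-476/15) = -15/476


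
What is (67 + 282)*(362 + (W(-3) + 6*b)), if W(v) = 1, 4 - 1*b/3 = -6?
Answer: 189507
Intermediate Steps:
b = 30 (b = 12 - 3*(-6) = 12 + 18 = 30)
(67 + 282)*(362 + (W(-3) + 6*b)) = (67 + 282)*(362 + (1 + 6*30)) = 349*(362 + (1 + 180)) = 349*(362 + 181) = 349*543 = 189507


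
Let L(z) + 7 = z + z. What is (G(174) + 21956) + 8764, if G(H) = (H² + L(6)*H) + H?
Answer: 62040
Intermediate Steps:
L(z) = -7 + 2*z (L(z) = -7 + (z + z) = -7 + 2*z)
G(H) = H² + 6*H (G(H) = (H² + (-7 + 2*6)*H) + H = (H² + (-7 + 12)*H) + H = (H² + 5*H) + H = H² + 6*H)
(G(174) + 21956) + 8764 = (174*(6 + 174) + 21956) + 8764 = (174*180 + 21956) + 8764 = (31320 + 21956) + 8764 = 53276 + 8764 = 62040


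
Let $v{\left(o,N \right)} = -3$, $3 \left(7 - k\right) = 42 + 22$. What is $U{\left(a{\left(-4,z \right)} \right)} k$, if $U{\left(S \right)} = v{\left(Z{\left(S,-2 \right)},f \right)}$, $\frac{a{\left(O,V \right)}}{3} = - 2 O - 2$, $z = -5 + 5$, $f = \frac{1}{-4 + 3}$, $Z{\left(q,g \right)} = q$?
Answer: $43$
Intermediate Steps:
$f = -1$ ($f = \frac{1}{-1} = -1$)
$z = 0$
$k = - \frac{43}{3}$ ($k = 7 - \frac{42 + 22}{3} = 7 - \frac{64}{3} = - \frac{43}{3} \approx -14.333$)
$a{\left(O,V \right)} = -6 - 6 O$ ($a{\left(O,V \right)} = 3 \left(- 2 O - 2\right) = 3 \left(-2 - 2 O\right) = -6 - 6 O$)
$U{\left(S \right)} = -3$
$U{\left(a{\left(-4,z \right)} \right)} k = \left(-3\right) \left(- \frac{43}{3}\right) = 43$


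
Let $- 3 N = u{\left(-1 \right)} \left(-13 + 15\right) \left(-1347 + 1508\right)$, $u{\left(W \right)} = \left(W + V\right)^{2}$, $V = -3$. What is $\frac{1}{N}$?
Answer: $- \frac{3}{5152} \approx -0.0005823$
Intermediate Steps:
$u{\left(W \right)} = \left(-3 + W\right)^{2}$ ($u{\left(W \right)} = \left(W - 3\right)^{2} = \left(-3 + W\right)^{2}$)
$N = - \frac{5152}{3}$ ($N = - \frac{\left(-3 - 1\right)^{2} \left(-13 + 15\right) \left(-1347 + 1508\right)}{3} = - \frac{\left(-4\right)^{2} \cdot 2 \cdot 161}{3} = - \frac{16 \cdot 2 \cdot 161}{3} = - \frac{32 \cdot 161}{3} = \left(- \frac{1}{3}\right) 5152 = - \frac{5152}{3} \approx -1717.3$)
$\frac{1}{N} = \frac{1}{- \frac{5152}{3}} = - \frac{3}{5152}$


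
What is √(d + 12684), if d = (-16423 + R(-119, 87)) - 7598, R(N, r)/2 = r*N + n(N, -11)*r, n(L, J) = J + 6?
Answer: 3*I*√3657 ≈ 181.42*I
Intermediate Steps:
n(L, J) = 6 + J
R(N, r) = -10*r + 2*N*r (R(N, r) = 2*(r*N + (6 - 11)*r) = 2*(N*r - 5*r) = 2*(-5*r + N*r) = -10*r + 2*N*r)
d = -45597 (d = (-16423 + 2*87*(-5 - 119)) - 7598 = (-16423 + 2*87*(-124)) - 7598 = (-16423 - 21576) - 7598 = -37999 - 7598 = -45597)
√(d + 12684) = √(-45597 + 12684) = √(-32913) = 3*I*√3657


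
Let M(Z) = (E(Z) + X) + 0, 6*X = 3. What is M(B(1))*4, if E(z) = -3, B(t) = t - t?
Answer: -10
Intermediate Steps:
X = 1/2 (X = (1/6)*3 = 1/2 ≈ 0.50000)
B(t) = 0
M(Z) = -5/2 (M(Z) = (-3 + 1/2) + 0 = -5/2 + 0 = -5/2)
M(B(1))*4 = -5/2*4 = -10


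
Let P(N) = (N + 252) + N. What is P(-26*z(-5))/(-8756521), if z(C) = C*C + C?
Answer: 788/8756521 ≈ 8.9990e-5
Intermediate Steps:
z(C) = C + C² (z(C) = C² + C = C + C²)
P(N) = 252 + 2*N (P(N) = (252 + N) + N = 252 + 2*N)
P(-26*z(-5))/(-8756521) = (252 + 2*(-(-130)*(1 - 5)))/(-8756521) = (252 + 2*(-(-130)*(-4)))*(-1/8756521) = (252 + 2*(-26*20))*(-1/8756521) = (252 + 2*(-520))*(-1/8756521) = (252 - 1040)*(-1/8756521) = -788*(-1/8756521) = 788/8756521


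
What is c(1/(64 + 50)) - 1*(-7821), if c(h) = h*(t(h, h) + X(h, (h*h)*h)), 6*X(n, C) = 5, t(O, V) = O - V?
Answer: 5349569/684 ≈ 7821.0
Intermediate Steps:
X(n, C) = 5/6 (X(n, C) = (1/6)*5 = 5/6)
c(h) = 5*h/6 (c(h) = h*((h - h) + 5/6) = h*(0 + 5/6) = h*(5/6) = 5*h/6)
c(1/(64 + 50)) - 1*(-7821) = 5/(6*(64 + 50)) - 1*(-7821) = (5/6)/114 + 7821 = (5/6)*(1/114) + 7821 = 5/684 + 7821 = 5349569/684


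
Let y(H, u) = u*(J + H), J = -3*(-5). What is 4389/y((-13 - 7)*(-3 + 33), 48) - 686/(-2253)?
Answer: 1041607/7029360 ≈ 0.14818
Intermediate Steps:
J = 15
y(H, u) = u*(15 + H)
4389/y((-13 - 7)*(-3 + 33), 48) - 686/(-2253) = 4389/((48*(15 + (-13 - 7)*(-3 + 33)))) - 686/(-2253) = 4389/((48*(15 - 20*30))) - 686*(-1/2253) = 4389/((48*(15 - 600))) + 686/2253 = 4389/((48*(-585))) + 686/2253 = 4389/(-28080) + 686/2253 = 4389*(-1/28080) + 686/2253 = -1463/9360 + 686/2253 = 1041607/7029360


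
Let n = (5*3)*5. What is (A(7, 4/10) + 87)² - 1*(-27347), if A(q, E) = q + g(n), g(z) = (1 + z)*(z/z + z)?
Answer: 34484247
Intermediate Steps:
n = 75 (n = 15*5 = 75)
g(z) = (1 + z)² (g(z) = (1 + z)*(1 + z) = (1 + z)²)
A(q, E) = 5776 + q (A(q, E) = q + (1 + 75² + 2*75) = q + (1 + 5625 + 150) = q + 5776 = 5776 + q)
(A(7, 4/10) + 87)² - 1*(-27347) = ((5776 + 7) + 87)² - 1*(-27347) = (5783 + 87)² + 27347 = 5870² + 27347 = 34456900 + 27347 = 34484247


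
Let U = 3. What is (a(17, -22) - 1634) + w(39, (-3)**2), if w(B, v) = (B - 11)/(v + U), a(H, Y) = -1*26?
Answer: -4973/3 ≈ -1657.7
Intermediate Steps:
a(H, Y) = -26
w(B, v) = (-11 + B)/(3 + v) (w(B, v) = (B - 11)/(v + 3) = (-11 + B)/(3 + v))
(a(17, -22) - 1634) + w(39, (-3)**2) = (-26 - 1634) + (-11 + 39)/(3 + (-3)**2) = -1660 + 28/(3 + 9) = -1660 + 28/12 = -1660 + (1/12)*28 = -1660 + 7/3 = -4973/3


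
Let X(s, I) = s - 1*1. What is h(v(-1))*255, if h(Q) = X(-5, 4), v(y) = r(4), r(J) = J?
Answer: -1530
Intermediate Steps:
X(s, I) = -1 + s (X(s, I) = s - 1 = -1 + s)
v(y) = 4
h(Q) = -6 (h(Q) = -1 - 5 = -6)
h(v(-1))*255 = -6*255 = -1530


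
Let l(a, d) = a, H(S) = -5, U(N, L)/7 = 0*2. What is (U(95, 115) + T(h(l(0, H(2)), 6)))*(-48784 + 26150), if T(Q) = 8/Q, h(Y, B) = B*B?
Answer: -45268/9 ≈ -5029.8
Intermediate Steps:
U(N, L) = 0 (U(N, L) = 7*(0*2) = 7*0 = 0)
h(Y, B) = B²
(U(95, 115) + T(h(l(0, H(2)), 6)))*(-48784 + 26150) = (0 + 8/(6²))*(-48784 + 26150) = (0 + 8/36)*(-22634) = (0 + 8*(1/36))*(-22634) = (0 + 2/9)*(-22634) = (2/9)*(-22634) = -45268/9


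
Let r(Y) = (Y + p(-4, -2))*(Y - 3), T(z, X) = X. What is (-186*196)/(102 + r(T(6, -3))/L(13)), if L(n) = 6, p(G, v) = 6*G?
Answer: -12152/43 ≈ -282.60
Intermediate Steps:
r(Y) = (-24 + Y)*(-3 + Y) (r(Y) = (Y + 6*(-4))*(Y - 3) = (Y - 24)*(-3 + Y) = (-24 + Y)*(-3 + Y))
(-186*196)/(102 + r(T(6, -3))/L(13)) = (-186*196)/(102 + (72 + (-3)² - 27*(-3))/6) = -36456/(102 + (72 + 9 + 81)*(⅙)) = -36456/(102 + 162*(⅙)) = -36456/(102 + 27) = -36456/129 = -36456*1/129 = -12152/43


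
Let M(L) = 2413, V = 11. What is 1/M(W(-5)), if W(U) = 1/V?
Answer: 1/2413 ≈ 0.00041442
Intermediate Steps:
W(U) = 1/11
1/M(W(-5)) = 1/2413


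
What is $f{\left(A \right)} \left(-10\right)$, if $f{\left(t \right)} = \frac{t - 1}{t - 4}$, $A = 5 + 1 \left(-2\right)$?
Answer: $20$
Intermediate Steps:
$A = 3$ ($A = 5 - 2 = 3$)
$f{\left(t \right)} = \frac{-1 + t}{-4 + t}$
$f{\left(A \right)} \left(-10\right) = \frac{-1 + 3}{-4 + 3} \left(-10\right) = \frac{1}{-1} \cdot 2 \left(-10\right) = \left(-1\right) 2 \left(-10\right) = \left(-2\right) \left(-10\right) = 20$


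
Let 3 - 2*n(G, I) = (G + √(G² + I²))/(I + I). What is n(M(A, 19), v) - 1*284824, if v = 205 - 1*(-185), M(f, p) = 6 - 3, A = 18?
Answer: -148107701/520 - √16901/520 ≈ -2.8482e+5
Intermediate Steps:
M(f, p) = 3
v = 390 (v = 205 + 185 = 390)
n(G, I) = 3/2 - (G + √(G² + I²))/(4*I) (n(G, I) = 3/2 - (G + √(G² + I²))/(2*(I + I)) = 3/2 - (G + √(G² + I²))/(2*(2*I)) = 3/2 - (G + √(G² + I²))*1/(2*I)/2 = 3/2 - (G + √(G² + I²))/(4*I))
n(M(A, 19), v) - 1*284824 = (¼)*(-1*3 - √(3² + 390²) + 6*390)/390 - 1*284824 = (¼)*(1/390)*(-3 - √(9 + 152100) + 2340) - 284824 = (¼)*(1/390)*(-3 - √152109 + 2340) - 284824 = (¼)*(1/390)*(-3 - 3*√16901 + 2340) - 284824 = (¼)*(1/390)*(2337 - 3*√16901) - 284824 = (779/520 - √16901/520) - 284824 = -148107701/520 - √16901/520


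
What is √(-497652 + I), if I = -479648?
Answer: 10*I*√9773 ≈ 988.58*I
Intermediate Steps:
√(-497652 + I) = √(-497652 - 479648) = √(-977300) = 10*I*√9773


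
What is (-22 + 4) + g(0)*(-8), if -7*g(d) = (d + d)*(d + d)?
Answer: -18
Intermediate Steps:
g(d) = -4*d²/7 (g(d) = -(d + d)*(d + d)/7 = -2*d*2*d/7 = -4*d²/7)
(-22 + 4) + g(0)*(-8) = (-22 + 4) - 4/7*0²*(-8) = -18 - 4/7*0*(-8) = -18 + 0*(-8) = -18 + 0 = -18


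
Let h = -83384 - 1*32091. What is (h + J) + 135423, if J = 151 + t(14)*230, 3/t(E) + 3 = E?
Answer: 221779/11 ≈ 20162.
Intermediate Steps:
t(E) = 3/(-3 + E)
h = -115475 (h = -83384 - 32091 = -115475)
J = 2351/11 (J = 151 + (3/(-3 + 14))*230 = 151 + (3/11)*230 = 151 + 690/11 = 2351/11 ≈ 213.73)
(h + J) + 135423 = (-115475 + 2351/11) + 135423 = -1267874/11 + 135423 = 221779/11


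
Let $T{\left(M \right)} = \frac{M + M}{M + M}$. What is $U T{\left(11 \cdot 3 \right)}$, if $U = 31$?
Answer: $31$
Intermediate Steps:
$T{\left(M \right)} = 1$ ($T{\left(M \right)} = \frac{2 M}{2 M} = 2 M \frac{1}{2 M} = 1$)
$U T{\left(11 \cdot 3 \right)} = 31 \cdot 1 = 31$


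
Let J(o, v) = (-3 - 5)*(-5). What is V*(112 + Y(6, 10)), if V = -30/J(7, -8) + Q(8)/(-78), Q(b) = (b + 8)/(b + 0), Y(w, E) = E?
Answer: -7381/78 ≈ -94.628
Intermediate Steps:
J(o, v) = 40 (J(o, v) = -8*(-5) = 40)
Q(b) = (8 + b)/b
V = -121/156 (V = -30/40 + ((8 + 8)/8)/(-78) = -30*1/40 + ((1/8)*16)*(-1/78) = -3/4 + 2*(-1/78) = -3/4 - 1/39 = -121/156 ≈ -0.77564)
V*(112 + Y(6, 10)) = -121*(112 + 10)/156 = -121/156*122 = -7381/78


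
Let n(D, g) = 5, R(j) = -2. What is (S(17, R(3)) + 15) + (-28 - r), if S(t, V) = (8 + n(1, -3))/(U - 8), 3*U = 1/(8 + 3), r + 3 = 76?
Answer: -23047/263 ≈ -87.631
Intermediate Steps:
r = 73 (r = -3 + 76 = 73)
U = 1/33 (U = 1/(3*(8 + 3)) = (⅓)/11 = (⅓)*(1/11) = 1/33 ≈ 0.030303)
S(t, V) = -429/263 (S(t, V) = (8 + 5)/(1/33 - 8) = 13/(-263/33) = 13*(-33/263) = -429/263)
(S(17, R(3)) + 15) + (-28 - r) = (-429/263 + 15) + (-28 - 1*73) = 3516/263 + (-28 - 73) = 3516/263 - 101 = -23047/263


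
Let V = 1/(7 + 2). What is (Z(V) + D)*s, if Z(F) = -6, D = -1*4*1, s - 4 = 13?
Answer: -170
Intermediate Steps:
s = 17 (s = 4 + 13 = 17)
V = 1/9 ≈ 0.11111
D = -4 (D = -4*1 = -4)
(Z(V) + D)*s = (-6 - 4)*17 = -10*17 = -170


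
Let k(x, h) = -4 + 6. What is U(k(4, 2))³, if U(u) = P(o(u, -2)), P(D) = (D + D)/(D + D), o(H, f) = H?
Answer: 1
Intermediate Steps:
k(x, h) = 2
P(D) = 1 (P(D) = (2*D)/((2*D)) = (2*D)*(1/(2*D)) = 1)
U(u) = 1
U(k(4, 2))³ = 1³ = 1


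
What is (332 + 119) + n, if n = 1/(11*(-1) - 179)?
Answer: 85689/190 ≈ 450.99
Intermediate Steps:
n = -1/190 (n = 1/(-11 - 179) = 1/(-190) = -1/190 ≈ -0.0052632)
(332 + 119) + n = (332 + 119) - 1/190 = 451 - 1/190 = 85689/190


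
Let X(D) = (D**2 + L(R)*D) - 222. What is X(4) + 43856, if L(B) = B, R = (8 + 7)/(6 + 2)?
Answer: 87315/2 ≈ 43658.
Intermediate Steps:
R = 15/8 ≈ 1.8750
X(D) = -222 + D**2 + 15*D/8 (X(D) = (D**2 + 15*D/8) - 222 = -222 + D**2 + 15*D/8)
X(4) + 43856 = (-222 + 4**2 + (15/8)*4) + 43856 = (-222 + 16 + 15/2) + 43856 = -397/2 + 43856 = 87315/2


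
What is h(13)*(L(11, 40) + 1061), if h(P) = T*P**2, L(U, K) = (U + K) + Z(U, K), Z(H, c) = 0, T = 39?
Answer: 7329192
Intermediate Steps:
L(U, K) = K + U (L(U, K) = (U + K) + 0 = (K + U) + 0 = K + U)
h(P) = 39*P**2
h(13)*(L(11, 40) + 1061) = (39*13**2)*((40 + 11) + 1061) = (39*169)*(51 + 1061) = 6591*1112 = 7329192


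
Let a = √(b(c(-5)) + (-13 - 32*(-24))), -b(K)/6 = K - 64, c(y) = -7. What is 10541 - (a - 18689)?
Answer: 29230 - √1181 ≈ 29196.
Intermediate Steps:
b(K) = 384 - 6*K (b(K) = -6*(K - 64) = -6*(-64 + K) = 384 - 6*K)
a = √1181 (a = √((384 - 6*(-7)) + (-13 - 32*(-24))) = √((384 + 42) + (-13 + 768)) = √(426 + 755) = √1181 ≈ 34.366)
10541 - (a - 18689) = 10541 - (√1181 - 18689) = 10541 - (-18689 + √1181) = 10541 + (18689 - √1181) = 29230 - √1181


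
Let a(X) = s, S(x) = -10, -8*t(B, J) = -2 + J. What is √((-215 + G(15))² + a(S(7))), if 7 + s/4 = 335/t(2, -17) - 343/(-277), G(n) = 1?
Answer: 2*√320875231349/5263 ≈ 215.26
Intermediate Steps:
t(B, J) = ¼ - J/8 (t(B, J) = -(-2 + J)/8 = ¼ - J/8)
s = 2848144/5263 (s = -28 + 4*(335/(¼ - ⅛*(-17)) - 343/(-277)) = -28 + 4*(335/(¼ + 17/8) - 343*(-1/277)) = -28 + 4*(335/(19/8) + 343/277) = -28 + 4*(335*(8/19) + 343/277) = -28 + 4*(2680/19 + 343/277) = -28 + 4*(748877/5263) = -28 + 2995508/5263 = 2848144/5263 ≈ 541.16)
a(X) = 2848144/5263
√((-215 + G(15))² + a(S(7))) = √((-215 + 1)² + 2848144/5263) = √((-214)² + 2848144/5263) = √(45796 + 2848144/5263) = √(243872492/5263) = 2*√320875231349/5263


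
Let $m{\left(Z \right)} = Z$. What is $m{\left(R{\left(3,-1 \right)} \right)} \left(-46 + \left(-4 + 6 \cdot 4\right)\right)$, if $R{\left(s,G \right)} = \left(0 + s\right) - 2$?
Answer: $-26$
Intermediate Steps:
$R{\left(s,G \right)} = -2 + s$ ($R{\left(s,G \right)} = s - 2 = -2 + s$)
$m{\left(R{\left(3,-1 \right)} \right)} \left(-46 + \left(-4 + 6 \cdot 4\right)\right) = \left(-2 + 3\right) \left(-46 + \left(-4 + 6 \cdot 4\right)\right) = 1 \left(-46 + \left(-4 + 24\right)\right) = 1 \left(-46 + 20\right) = 1 \left(-26\right) = -26$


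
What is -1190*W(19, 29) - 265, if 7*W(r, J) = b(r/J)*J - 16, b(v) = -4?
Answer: 22175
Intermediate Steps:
W(r, J) = -16/7 - 4*J/7 (W(r, J) = (-4*J - 16)/7 = (-16 - 4*J)/7 = -16/7 - 4*J/7)
-1190*W(19, 29) - 265 = -1190*(-16/7 - 4/7*29) - 265 = -1190*(-16/7 - 116/7) - 265 = -1190*(-132/7) - 265 = 22440 - 265 = 22175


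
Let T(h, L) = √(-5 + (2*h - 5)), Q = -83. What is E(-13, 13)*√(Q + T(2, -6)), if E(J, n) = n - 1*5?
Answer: 8*√(-83 + I*√6) ≈ 1.0753 + 72.891*I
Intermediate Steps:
T(h, L) = √(-10 + 2*h) (T(h, L) = √(-5 + (-5 + 2*h)) = √(-10 + 2*h))
E(J, n) = -5 + n (E(J, n) = n - 5 = -5 + n)
E(-13, 13)*√(Q + T(2, -6)) = (-5 + 13)*√(-83 + √(-10 + 2*2)) = 8*√(-83 + √(-10 + 4)) = 8*√(-83 + √(-6)) = 8*√(-83 + I*√6)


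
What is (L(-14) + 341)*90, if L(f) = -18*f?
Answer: 53370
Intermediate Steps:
(L(-14) + 341)*90 = (-18*(-14) + 341)*90 = (252 + 341)*90 = 593*90 = 53370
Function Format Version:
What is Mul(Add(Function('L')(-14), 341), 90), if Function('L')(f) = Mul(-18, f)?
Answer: 53370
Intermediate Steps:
Mul(Add(Function('L')(-14), 341), 90) = Mul(Add(Mul(-18, -14), 341), 90) = Mul(Add(252, 341), 90) = Mul(593, 90) = 53370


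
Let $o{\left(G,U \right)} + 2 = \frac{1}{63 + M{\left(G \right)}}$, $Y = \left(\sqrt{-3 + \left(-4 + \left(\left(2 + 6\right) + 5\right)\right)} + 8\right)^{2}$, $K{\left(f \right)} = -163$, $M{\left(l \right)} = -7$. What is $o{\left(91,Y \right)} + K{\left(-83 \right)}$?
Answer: $- \frac{9239}{56} \approx -164.98$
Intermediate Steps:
$Y = \left(8 + \sqrt{6}\right)^{2}$ ($Y = \left(\sqrt{-3 + \left(-4 + \left(8 + 5\right)\right)} + 8\right)^{2} = \left(\sqrt{-3 + \left(-4 + 13\right)} + 8\right)^{2} = \left(\sqrt{-3 + 9} + 8\right)^{2} = \left(\sqrt{6} + 8\right)^{2} = \left(8 + \sqrt{6}\right)^{2} \approx 109.19$)
$o{\left(G,U \right)} = - \frac{111}{56}$ ($o{\left(G,U \right)} = -2 + \frac{1}{63 - 7} = -2 + \frac{1}{56} = - \frac{111}{56}$)
$o{\left(91,Y \right)} + K{\left(-83 \right)} = - \frac{111}{56} - 163 = - \frac{9239}{56}$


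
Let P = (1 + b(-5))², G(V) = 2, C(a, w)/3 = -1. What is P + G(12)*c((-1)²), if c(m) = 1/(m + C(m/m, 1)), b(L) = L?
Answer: 15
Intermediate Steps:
C(a, w) = -3 (C(a, w) = 3*(-1) = -3)
c(m) = 1/(-3 + m) (c(m) = 1/(m - 3) = 1/(-3 + m))
P = 16 (P = (1 - 5)² = (-4)² = 16)
P + G(12)*c((-1)²) = 16 + 2/(-3 + (-1)²) = 16 + 2/(-3 + 1) = 16 + 2/(-2) = 16 + 2*(-½) = 16 - 1 = 15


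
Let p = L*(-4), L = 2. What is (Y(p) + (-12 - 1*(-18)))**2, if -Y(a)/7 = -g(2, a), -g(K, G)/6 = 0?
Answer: 36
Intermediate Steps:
p = -8 (p = 2*(-4) = -8)
g(K, G) = 0 (g(K, G) = -6*0 = 0)
Y(a) = 0 (Y(a) = -(-7)*0 = -7*0 = 0)
(Y(p) + (-12 - 1*(-18)))**2 = (0 + (-12 - 1*(-18)))**2 = (0 + (-12 + 18))**2 = (0 + 6)**2 = 6**2 = 36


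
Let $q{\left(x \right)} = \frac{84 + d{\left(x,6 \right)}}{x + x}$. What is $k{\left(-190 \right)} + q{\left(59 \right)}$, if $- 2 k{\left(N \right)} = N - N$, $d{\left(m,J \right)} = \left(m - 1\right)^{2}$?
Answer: $\frac{1724}{59} \approx 29.22$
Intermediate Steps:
$d{\left(m,J \right)} = \left(-1 + m\right)^{2}$
$q{\left(x \right)} = \frac{84 + \left(-1 + x\right)^{2}}{2 x}$ ($q{\left(x \right)} = \frac{84 + \left(-1 + x\right)^{2}}{x + x} = \frac{84 + \left(-1 + x\right)^{2}}{2 x}$)
$k{\left(N \right)} = 0$ ($k{\left(N \right)} = - \frac{N - N}{2} = \left(- \frac{1}{2}\right) 0 = 0$)
$k{\left(-190 \right)} + q{\left(59 \right)} = 0 + \frac{84 + \left(-1 + 59\right)^{2}}{2 \cdot 59} = 0 + \frac{1}{2} \cdot \frac{1}{59} \left(84 + 58^{2}\right) = 0 + \frac{1}{2} \cdot \frac{1}{59} \left(84 + 3364\right) = 0 + \frac{1}{2} \cdot \frac{1}{59} \cdot 3448 = 0 + \frac{1724}{59} = \frac{1724}{59}$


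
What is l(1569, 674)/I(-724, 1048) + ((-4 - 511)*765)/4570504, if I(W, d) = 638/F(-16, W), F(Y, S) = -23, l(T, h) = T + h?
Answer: -118019543453/1457990776 ≈ -80.947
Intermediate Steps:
I(W, d) = -638/23 (I(W, d) = 638/(-23) = 638*(-1/23) = -638/23)
l(1569, 674)/I(-724, 1048) + ((-4 - 511)*765)/4570504 = (1569 + 674)/(-638/23) + ((-4 - 511)*765)/4570504 = 2243*(-23/638) - 515*765*(1/4570504) = -51589/638 - 393975*1/4570504 = -51589/638 - 393975/4570504 = -118019543453/1457990776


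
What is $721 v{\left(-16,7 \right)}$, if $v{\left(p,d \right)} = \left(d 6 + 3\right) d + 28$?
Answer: $247303$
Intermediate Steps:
$v{\left(p,d \right)} = 28 + d \left(3 + 6 d\right)$ ($v{\left(p,d \right)} = \left(6 d + 3\right) d + 28 = \left(3 + 6 d\right) d + 28 = d \left(3 + 6 d\right) + 28 = 28 + d \left(3 + 6 d\right)$)
$721 v{\left(-16,7 \right)} = 721 \left(28 + 3 \cdot 7 + 6 \cdot 7^{2}\right) = 721 \left(28 + 21 + 6 \cdot 49\right) = 721 \left(28 + 21 + 294\right) = 721 \cdot 343 = 247303$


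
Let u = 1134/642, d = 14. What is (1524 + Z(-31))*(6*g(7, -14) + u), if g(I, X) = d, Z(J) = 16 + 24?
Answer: 14352828/107 ≈ 1.3414e+5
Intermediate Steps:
Z(J) = 40
g(I, X) = 14
u = 189/107 (u = 1134*(1/642) = 189/107 ≈ 1.7664)
(1524 + Z(-31))*(6*g(7, -14) + u) = (1524 + 40)*(6*14 + 189/107) = 1564*(84 + 189/107) = 1564*(9177/107) = 14352828/107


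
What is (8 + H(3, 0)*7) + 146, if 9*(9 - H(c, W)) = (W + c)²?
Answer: 210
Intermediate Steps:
H(c, W) = 9 - (W + c)²/9
(8 + H(3, 0)*7) + 146 = (8 + (9 - (0 + 3)²/9)*7) + 146 = (8 + (9 - ⅑*3²)*7) + 146 = (8 + (9 - ⅑*9)*7) + 146 = (8 + (9 - 1)*7) + 146 = (8 + 8*7) + 146 = (8 + 56) + 146 = 64 + 146 = 210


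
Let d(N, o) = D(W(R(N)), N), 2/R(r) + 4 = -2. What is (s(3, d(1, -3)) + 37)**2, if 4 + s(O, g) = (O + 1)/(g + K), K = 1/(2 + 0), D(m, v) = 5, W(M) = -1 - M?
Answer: 137641/121 ≈ 1137.5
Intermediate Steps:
R(r) = -1/3 (R(r) = 2/(-4 - 2) = 2/(-6) = 2*(-1/6) = -1/3)
K = 1/2 ≈ 0.50000
d(N, o) = 5
s(O, g) = -4 + (1 + O)/(1/2 + g) (s(O, g) = -4 + (O + 1)/(g + 1/2) = -4 + (1 + O)/(1/2 + g))
(s(3, d(1, -3)) + 37)**2 = (2*(-1 + 3 - 4*5)/(1 + 2*5) + 37)**2 = (2*(-1 + 3 - 20)/(1 + 10) + 37)**2 = (2*(-18)/11 + 37)**2 = (2*(1/11)*(-18) + 37)**2 = (-36/11 + 37)**2 = (371/11)**2 = 137641/121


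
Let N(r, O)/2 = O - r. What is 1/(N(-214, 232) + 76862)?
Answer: 1/77754 ≈ 1.2861e-5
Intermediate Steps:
N(r, O) = -2*r + 2*O (N(r, O) = 2*(O - r) = -2*r + 2*O)
1/(N(-214, 232) + 76862) = 1/((-2*(-214) + 2*232) + 76862) = 1/((428 + 464) + 76862) = 1/(892 + 76862) = 1/77754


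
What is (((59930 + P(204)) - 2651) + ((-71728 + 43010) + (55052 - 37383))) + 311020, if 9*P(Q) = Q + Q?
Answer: 1071886/3 ≈ 3.5730e+5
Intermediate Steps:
P(Q) = 2*Q/9 (P(Q) = (Q + Q)/9 = (2*Q)/9 = 2*Q/9)
(((59930 + P(204)) - 2651) + ((-71728 + 43010) + (55052 - 37383))) + 311020 = (((59930 + (2/9)*204) - 2651) + ((-71728 + 43010) + (55052 - 37383))) + 311020 = (((59930 + 136/3) - 2651) + (-28718 + 17669)) + 311020 = ((179926/3 - 2651) - 11049) + 311020 = (171973/3 - 11049) + 311020 = 138826/3 + 311020 = 1071886/3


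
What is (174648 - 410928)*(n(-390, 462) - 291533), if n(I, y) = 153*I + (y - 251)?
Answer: 82932389760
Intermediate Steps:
n(I, y) = -251 + y + 153*I (n(I, y) = 153*I + (-251 + y) = -251 + y + 153*I)
(174648 - 410928)*(n(-390, 462) - 291533) = (174648 - 410928)*((-251 + 462 + 153*(-390)) - 291533) = -236280*((-251 + 462 - 59670) - 291533) = -236280*(-59459 - 291533) = -236280*(-350992) = 82932389760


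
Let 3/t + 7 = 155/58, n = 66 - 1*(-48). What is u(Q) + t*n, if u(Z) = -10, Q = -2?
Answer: -22346/251 ≈ -89.028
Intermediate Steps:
n = 114 (n = 66 + 48 = 114)
t = -174/251 (t = 3/(-7 + 155/58) = 3/(-251/58) = 3*(-58/251) = -174/251 ≈ -0.69323)
u(Q) + t*n = -10 - 174/251*114 = -10 - 19836/251 = -22346/251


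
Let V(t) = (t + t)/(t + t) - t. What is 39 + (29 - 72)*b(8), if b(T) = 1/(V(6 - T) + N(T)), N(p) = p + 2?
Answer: 464/13 ≈ 35.692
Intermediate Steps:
V(t) = 1 - t (V(t) = (2*t)/((2*t)) - t = (2*t)*(1/(2*t)) - t = 1 - t)
N(p) = 2 + p
b(T) = 1/(-3 + 2*T) (b(T) = 1/((1 - (6 - T)) + (2 + T)) = 1/((1 + (-6 + T)) + (2 + T)) = 1/((-5 + T) + (2 + T)) = 1/(-3 + 2*T))
39 + (29 - 72)*b(8) = 39 + (29 - 72)/(-3 + 2*8) = 39 - 43/(-3 + 16) = 39 - 43/13 = 464/13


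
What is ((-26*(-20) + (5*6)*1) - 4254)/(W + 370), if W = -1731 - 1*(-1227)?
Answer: 1852/67 ≈ 27.642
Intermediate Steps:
W = -504 (W = -1731 + 1227 = -504)
((-26*(-20) + (5*6)*1) - 4254)/(W + 370) = ((-26*(-20) + (5*6)*1) - 4254)/(-504 + 370) = ((520 + 30*1) - 4254)/(-134) = ((520 + 30) - 4254)*(-1/134) = (550 - 4254)*(-1/134) = -3704*(-1/134) = 1852/67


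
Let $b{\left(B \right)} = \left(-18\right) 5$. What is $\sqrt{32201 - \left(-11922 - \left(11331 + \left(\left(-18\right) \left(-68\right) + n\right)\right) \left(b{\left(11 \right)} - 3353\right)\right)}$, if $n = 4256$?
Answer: $5 i \sqrt{2313446} \approx 7605.0 i$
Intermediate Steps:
$b{\left(B \right)} = -90$
$\sqrt{32201 - \left(-11922 - \left(11331 + \left(\left(-18\right) \left(-68\right) + n\right)\right) \left(b{\left(11 \right)} - 3353\right)\right)} = \sqrt{32201 + \left(11922 - - \left(11331 + \left(\left(-18\right) \left(-68\right) + 4256\right)\right) \left(-90 - 3353\right)\right)} = \sqrt{32201 + \left(11922 - - \left(11331 + \left(1224 + 4256\right)\right) \left(-3443\right)\right)} = \sqrt{32201 + \left(11922 - - \left(11331 + 5480\right) \left(-3443\right)\right)} = \sqrt{32201 + \left(11922 - - 16811 \left(-3443\right)\right)} = \sqrt{32201 + \left(11922 - \left(-1\right) \left(-57880273\right)\right)} = \sqrt{32201 + \left(11922 - 57880273\right)} = \sqrt{32201 - 57868351} = \sqrt{-57836150} = 5 i \sqrt{2313446}$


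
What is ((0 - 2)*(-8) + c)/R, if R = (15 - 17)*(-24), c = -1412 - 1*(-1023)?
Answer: -373/48 ≈ -7.7708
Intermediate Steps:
c = -389 (c = -1412 + 1023 = -389)
R = 48 (R = -2*(-24) = 48)
((0 - 2)*(-8) + c)/R = ((0 - 2)*(-8) - 389)/48 = (-2*(-8) - 389)*(1/48) = (16 - 389)*(1/48) = -373*1/48 = -373/48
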